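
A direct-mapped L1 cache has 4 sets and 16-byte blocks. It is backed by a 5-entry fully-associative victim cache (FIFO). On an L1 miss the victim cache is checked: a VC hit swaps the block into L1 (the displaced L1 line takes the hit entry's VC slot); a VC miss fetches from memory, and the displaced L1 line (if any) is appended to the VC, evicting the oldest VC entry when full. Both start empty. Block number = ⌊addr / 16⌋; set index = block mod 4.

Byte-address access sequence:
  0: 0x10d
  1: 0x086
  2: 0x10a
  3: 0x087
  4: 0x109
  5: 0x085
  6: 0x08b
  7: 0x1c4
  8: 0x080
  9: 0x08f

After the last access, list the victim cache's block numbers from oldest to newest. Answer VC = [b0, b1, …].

VC = [16, 28]

#0 0x10d→b16/s0 MISS; vc=[]
#1 0x86→b8/s0 MISS; vc=[16]
#2 0x10a→b16/s0 VC-HIT; vc=[8]
#3 0x87→b8/s0 VC-HIT; vc=[16]
#4 0x109→b16/s0 VC-HIT; vc=[8]
#5 0x85→b8/s0 VC-HIT; vc=[16]
#6 0x8b→b8/s0 L1-HIT; vc=[16]
#7 0x1c4→b28/s0 MISS; vc=[16,8]
#8 0x80→b8/s0 VC-HIT; vc=[16,28]
#9 0x8f→b8/s0 L1-HIT; vc=[16,28]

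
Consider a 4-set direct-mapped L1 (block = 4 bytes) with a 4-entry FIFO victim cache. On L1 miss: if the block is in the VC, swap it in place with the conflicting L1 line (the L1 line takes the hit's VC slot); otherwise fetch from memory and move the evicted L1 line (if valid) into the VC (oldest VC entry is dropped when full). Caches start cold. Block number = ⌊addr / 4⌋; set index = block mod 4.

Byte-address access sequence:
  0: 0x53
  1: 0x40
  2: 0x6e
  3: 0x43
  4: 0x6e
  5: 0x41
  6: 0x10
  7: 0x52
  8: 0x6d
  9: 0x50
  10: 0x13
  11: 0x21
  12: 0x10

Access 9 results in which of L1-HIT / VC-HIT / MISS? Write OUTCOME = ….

OUTCOME = L1-HIT

  [0] addr=0x53 blk=20 s=0: MISS | VC []
  [1] addr=0x40 blk=16 s=0: MISS | VC [20]
  [2] addr=0x6e blk=27 s=3: MISS | VC [20]
  [3] addr=0x43 blk=16 s=0: L1-HIT | VC [20]
  [4] addr=0x6e blk=27 s=3: L1-HIT | VC [20]
  [5] addr=0x41 blk=16 s=0: L1-HIT | VC [20]
  [6] addr=0x10 blk=4 s=0: MISS | VC [20, 16]
  [7] addr=0x52 blk=20 s=0: VC-HIT | VC [4, 16]
  [8] addr=0x6d blk=27 s=3: L1-HIT | VC [4, 16]
  [9] addr=0x50 blk=20 s=0: L1-HIT | VC [4, 16]
  [10] addr=0x13 blk=4 s=0: VC-HIT | VC [20, 16]
  [11] addr=0x21 blk=8 s=0: MISS | VC [20, 16, 4]
  [12] addr=0x10 blk=4 s=0: VC-HIT | VC [20, 16, 8]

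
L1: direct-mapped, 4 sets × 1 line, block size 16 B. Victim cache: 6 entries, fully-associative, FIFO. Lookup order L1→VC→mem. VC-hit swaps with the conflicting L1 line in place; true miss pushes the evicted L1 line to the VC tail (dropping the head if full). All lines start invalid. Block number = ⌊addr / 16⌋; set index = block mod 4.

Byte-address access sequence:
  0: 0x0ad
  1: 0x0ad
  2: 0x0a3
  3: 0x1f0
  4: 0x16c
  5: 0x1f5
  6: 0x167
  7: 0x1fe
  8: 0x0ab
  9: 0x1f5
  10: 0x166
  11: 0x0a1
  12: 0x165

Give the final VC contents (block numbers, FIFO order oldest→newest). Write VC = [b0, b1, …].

  [0] addr=0xad blk=10 s=2: MISS | VC []
  [1] addr=0xad blk=10 s=2: L1-HIT | VC []
  [2] addr=0xa3 blk=10 s=2: L1-HIT | VC []
  [3] addr=0x1f0 blk=31 s=3: MISS | VC []
  [4] addr=0x16c blk=22 s=2: MISS | VC [10]
  [5] addr=0x1f5 blk=31 s=3: L1-HIT | VC [10]
  [6] addr=0x167 blk=22 s=2: L1-HIT | VC [10]
  [7] addr=0x1fe blk=31 s=3: L1-HIT | VC [10]
  [8] addr=0xab blk=10 s=2: VC-HIT | VC [22]
  [9] addr=0x1f5 blk=31 s=3: L1-HIT | VC [22]
  [10] addr=0x166 blk=22 s=2: VC-HIT | VC [10]
  [11] addr=0xa1 blk=10 s=2: VC-HIT | VC [22]
  [12] addr=0x165 blk=22 s=2: VC-HIT | VC [10]

VC = [10]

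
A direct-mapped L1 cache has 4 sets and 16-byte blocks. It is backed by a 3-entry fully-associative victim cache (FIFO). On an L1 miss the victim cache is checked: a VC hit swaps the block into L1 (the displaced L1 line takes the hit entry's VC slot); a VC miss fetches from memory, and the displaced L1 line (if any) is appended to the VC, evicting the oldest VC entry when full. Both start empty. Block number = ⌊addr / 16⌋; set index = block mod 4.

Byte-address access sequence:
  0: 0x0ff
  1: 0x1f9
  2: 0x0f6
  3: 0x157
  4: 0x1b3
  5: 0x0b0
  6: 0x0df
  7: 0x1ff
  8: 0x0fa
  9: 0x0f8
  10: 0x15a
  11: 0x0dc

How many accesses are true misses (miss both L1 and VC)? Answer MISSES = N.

MISSES = 8

#0 0xff→b15/s3 MISS; vc=[]
#1 0x1f9→b31/s3 MISS; vc=[15]
#2 0xf6→b15/s3 VC-HIT; vc=[31]
#3 0x157→b21/s1 MISS; vc=[31]
#4 0x1b3→b27/s3 MISS; vc=[31,15]
#5 0xb0→b11/s3 MISS; vc=[31,15,27]
#6 0xdf→b13/s1 MISS; vc=[15,27,21]
#7 0x1ff→b31/s3 MISS; vc=[27,21,11]
#8 0xfa→b15/s3 MISS; vc=[21,11,31]
#9 0xf8→b15/s3 L1-HIT; vc=[21,11,31]
#10 0x15a→b21/s1 VC-HIT; vc=[13,11,31]
#11 0xdc→b13/s1 VC-HIT; vc=[21,11,31]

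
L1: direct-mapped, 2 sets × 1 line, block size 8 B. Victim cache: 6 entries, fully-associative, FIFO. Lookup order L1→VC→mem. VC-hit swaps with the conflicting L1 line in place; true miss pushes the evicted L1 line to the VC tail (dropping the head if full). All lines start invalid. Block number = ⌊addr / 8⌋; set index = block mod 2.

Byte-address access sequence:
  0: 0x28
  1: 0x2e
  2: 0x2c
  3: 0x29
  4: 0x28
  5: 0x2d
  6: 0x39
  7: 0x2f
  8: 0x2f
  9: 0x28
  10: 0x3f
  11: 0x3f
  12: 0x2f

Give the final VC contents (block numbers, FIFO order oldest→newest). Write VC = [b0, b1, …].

#0 0x28→b5/s1 MISS; vc=[]
#1 0x2e→b5/s1 L1-HIT; vc=[]
#2 0x2c→b5/s1 L1-HIT; vc=[]
#3 0x29→b5/s1 L1-HIT; vc=[]
#4 0x28→b5/s1 L1-HIT; vc=[]
#5 0x2d→b5/s1 L1-HIT; vc=[]
#6 0x39→b7/s1 MISS; vc=[5]
#7 0x2f→b5/s1 VC-HIT; vc=[7]
#8 0x2f→b5/s1 L1-HIT; vc=[7]
#9 0x28→b5/s1 L1-HIT; vc=[7]
#10 0x3f→b7/s1 VC-HIT; vc=[5]
#11 0x3f→b7/s1 L1-HIT; vc=[5]
#12 0x2f→b5/s1 VC-HIT; vc=[7]

VC = [7]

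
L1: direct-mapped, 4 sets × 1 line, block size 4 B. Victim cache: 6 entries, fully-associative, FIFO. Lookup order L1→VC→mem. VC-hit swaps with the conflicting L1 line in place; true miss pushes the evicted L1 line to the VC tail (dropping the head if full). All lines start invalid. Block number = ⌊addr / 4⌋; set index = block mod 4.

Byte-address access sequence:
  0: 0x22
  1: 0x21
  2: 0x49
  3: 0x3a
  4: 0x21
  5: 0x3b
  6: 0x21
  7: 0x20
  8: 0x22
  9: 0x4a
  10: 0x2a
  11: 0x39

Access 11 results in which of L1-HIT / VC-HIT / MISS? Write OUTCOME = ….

  [0] addr=0x22 blk=8 s=0: MISS | VC []
  [1] addr=0x21 blk=8 s=0: L1-HIT | VC []
  [2] addr=0x49 blk=18 s=2: MISS | VC []
  [3] addr=0x3a blk=14 s=2: MISS | VC [18]
  [4] addr=0x21 blk=8 s=0: L1-HIT | VC [18]
  [5] addr=0x3b blk=14 s=2: L1-HIT | VC [18]
  [6] addr=0x21 blk=8 s=0: L1-HIT | VC [18]
  [7] addr=0x20 blk=8 s=0: L1-HIT | VC [18]
  [8] addr=0x22 blk=8 s=0: L1-HIT | VC [18]
  [9] addr=0x4a blk=18 s=2: VC-HIT | VC [14]
  [10] addr=0x2a blk=10 s=2: MISS | VC [14, 18]
  [11] addr=0x39 blk=14 s=2: VC-HIT | VC [10, 18]

OUTCOME = VC-HIT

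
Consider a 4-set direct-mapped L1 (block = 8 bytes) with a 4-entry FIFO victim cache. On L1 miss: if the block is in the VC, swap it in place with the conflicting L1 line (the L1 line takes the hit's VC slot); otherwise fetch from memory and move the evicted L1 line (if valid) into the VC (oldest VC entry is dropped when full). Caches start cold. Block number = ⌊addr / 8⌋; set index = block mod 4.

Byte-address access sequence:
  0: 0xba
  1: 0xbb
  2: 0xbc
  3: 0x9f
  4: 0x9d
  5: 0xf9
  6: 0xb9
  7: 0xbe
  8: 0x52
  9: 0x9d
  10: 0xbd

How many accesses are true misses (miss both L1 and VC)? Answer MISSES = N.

MISSES = 4

#0 0xba→b23/s3 MISS; vc=[]
#1 0xbb→b23/s3 L1-HIT; vc=[]
#2 0xbc→b23/s3 L1-HIT; vc=[]
#3 0x9f→b19/s3 MISS; vc=[23]
#4 0x9d→b19/s3 L1-HIT; vc=[23]
#5 0xf9→b31/s3 MISS; vc=[23,19]
#6 0xb9→b23/s3 VC-HIT; vc=[31,19]
#7 0xbe→b23/s3 L1-HIT; vc=[31,19]
#8 0x52→b10/s2 MISS; vc=[31,19]
#9 0x9d→b19/s3 VC-HIT; vc=[31,23]
#10 0xbd→b23/s3 VC-HIT; vc=[31,19]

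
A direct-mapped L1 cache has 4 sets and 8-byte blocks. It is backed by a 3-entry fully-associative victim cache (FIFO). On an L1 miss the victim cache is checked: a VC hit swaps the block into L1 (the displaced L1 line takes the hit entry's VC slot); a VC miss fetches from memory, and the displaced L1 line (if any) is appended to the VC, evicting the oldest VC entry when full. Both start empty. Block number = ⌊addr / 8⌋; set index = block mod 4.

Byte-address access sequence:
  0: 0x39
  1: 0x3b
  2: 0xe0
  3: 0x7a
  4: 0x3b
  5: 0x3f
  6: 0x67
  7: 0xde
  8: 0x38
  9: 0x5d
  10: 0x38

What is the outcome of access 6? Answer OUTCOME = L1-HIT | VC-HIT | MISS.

OUTCOME = MISS

#0 0x39→b7/s3 MISS; vc=[]
#1 0x3b→b7/s3 L1-HIT; vc=[]
#2 0xe0→b28/s0 MISS; vc=[]
#3 0x7a→b15/s3 MISS; vc=[7]
#4 0x3b→b7/s3 VC-HIT; vc=[15]
#5 0x3f→b7/s3 L1-HIT; vc=[15]
#6 0x67→b12/s0 MISS; vc=[15,28]
#7 0xde→b27/s3 MISS; vc=[15,28,7]
#8 0x38→b7/s3 VC-HIT; vc=[15,28,27]
#9 0x5d→b11/s3 MISS; vc=[28,27,7]
#10 0x38→b7/s3 VC-HIT; vc=[28,27,11]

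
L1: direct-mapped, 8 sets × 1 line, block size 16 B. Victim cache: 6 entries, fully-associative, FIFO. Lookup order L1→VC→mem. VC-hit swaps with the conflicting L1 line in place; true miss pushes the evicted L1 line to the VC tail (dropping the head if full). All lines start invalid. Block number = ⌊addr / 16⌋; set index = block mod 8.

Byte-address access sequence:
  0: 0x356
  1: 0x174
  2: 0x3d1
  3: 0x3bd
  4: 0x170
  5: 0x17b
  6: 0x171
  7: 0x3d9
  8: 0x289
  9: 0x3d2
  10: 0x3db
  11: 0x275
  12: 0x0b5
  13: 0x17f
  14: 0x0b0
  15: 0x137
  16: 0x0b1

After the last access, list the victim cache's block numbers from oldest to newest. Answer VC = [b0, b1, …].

0: 0x356 (blk 53, set 5) → MISS  vc=[]
1: 0x174 (blk 23, set 7) → MISS  vc=[]
2: 0x3d1 (blk 61, set 5) → MISS  vc=[53]
3: 0x3bd (blk 59, set 3) → MISS  vc=[53]
4: 0x170 (blk 23, set 7) → L1-HIT  vc=[53]
5: 0x17b (blk 23, set 7) → L1-HIT  vc=[53]
6: 0x171 (blk 23, set 7) → L1-HIT  vc=[53]
7: 0x3d9 (blk 61, set 5) → L1-HIT  vc=[53]
8: 0x289 (blk 40, set 0) → MISS  vc=[53]
9: 0x3d2 (blk 61, set 5) → L1-HIT  vc=[53]
10: 0x3db (blk 61, set 5) → L1-HIT  vc=[53]
11: 0x275 (blk 39, set 7) → MISS  vc=[53, 23]
12: 0xb5 (blk 11, set 3) → MISS  vc=[53, 23, 59]
13: 0x17f (blk 23, set 7) → VC-HIT  vc=[53, 39, 59]
14: 0xb0 (blk 11, set 3) → L1-HIT  vc=[53, 39, 59]
15: 0x137 (blk 19, set 3) → MISS  vc=[53, 39, 59, 11]
16: 0xb1 (blk 11, set 3) → VC-HIT  vc=[53, 39, 59, 19]

VC = [53, 39, 59, 19]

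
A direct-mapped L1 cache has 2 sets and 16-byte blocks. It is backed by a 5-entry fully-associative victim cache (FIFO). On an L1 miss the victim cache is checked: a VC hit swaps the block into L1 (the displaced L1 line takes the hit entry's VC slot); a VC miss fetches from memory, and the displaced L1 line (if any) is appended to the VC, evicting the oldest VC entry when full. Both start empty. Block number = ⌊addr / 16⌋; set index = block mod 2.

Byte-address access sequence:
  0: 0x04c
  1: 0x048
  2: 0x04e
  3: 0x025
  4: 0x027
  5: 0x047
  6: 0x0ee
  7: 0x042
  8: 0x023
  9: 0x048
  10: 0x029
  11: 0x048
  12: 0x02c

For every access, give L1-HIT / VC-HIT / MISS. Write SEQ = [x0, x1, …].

SEQ = [MISS, L1-HIT, L1-HIT, MISS, L1-HIT, VC-HIT, MISS, VC-HIT, VC-HIT, VC-HIT, VC-HIT, VC-HIT, VC-HIT]

#0 0x4c→b4/s0 MISS; vc=[]
#1 0x48→b4/s0 L1-HIT; vc=[]
#2 0x4e→b4/s0 L1-HIT; vc=[]
#3 0x25→b2/s0 MISS; vc=[4]
#4 0x27→b2/s0 L1-HIT; vc=[4]
#5 0x47→b4/s0 VC-HIT; vc=[2]
#6 0xee→b14/s0 MISS; vc=[2,4]
#7 0x42→b4/s0 VC-HIT; vc=[2,14]
#8 0x23→b2/s0 VC-HIT; vc=[4,14]
#9 0x48→b4/s0 VC-HIT; vc=[2,14]
#10 0x29→b2/s0 VC-HIT; vc=[4,14]
#11 0x48→b4/s0 VC-HIT; vc=[2,14]
#12 0x2c→b2/s0 VC-HIT; vc=[4,14]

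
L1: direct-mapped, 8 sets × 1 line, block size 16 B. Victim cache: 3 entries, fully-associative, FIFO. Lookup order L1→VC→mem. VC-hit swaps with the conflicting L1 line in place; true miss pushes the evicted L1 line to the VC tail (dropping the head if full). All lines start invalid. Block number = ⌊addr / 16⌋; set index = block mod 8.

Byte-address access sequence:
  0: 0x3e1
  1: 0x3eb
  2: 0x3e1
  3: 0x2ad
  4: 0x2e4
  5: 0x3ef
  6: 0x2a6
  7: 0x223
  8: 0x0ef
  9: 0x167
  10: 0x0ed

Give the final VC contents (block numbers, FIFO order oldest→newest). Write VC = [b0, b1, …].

VC = [42, 62, 22]

  [0] addr=0x3e1 blk=62 s=6: MISS | VC []
  [1] addr=0x3eb blk=62 s=6: L1-HIT | VC []
  [2] addr=0x3e1 blk=62 s=6: L1-HIT | VC []
  [3] addr=0x2ad blk=42 s=2: MISS | VC []
  [4] addr=0x2e4 blk=46 s=6: MISS | VC [62]
  [5] addr=0x3ef blk=62 s=6: VC-HIT | VC [46]
  [6] addr=0x2a6 blk=42 s=2: L1-HIT | VC [46]
  [7] addr=0x223 blk=34 s=2: MISS | VC [46, 42]
  [8] addr=0xef blk=14 s=6: MISS | VC [46, 42, 62]
  [9] addr=0x167 blk=22 s=6: MISS | VC [42, 62, 14]
  [10] addr=0xed blk=14 s=6: VC-HIT | VC [42, 62, 22]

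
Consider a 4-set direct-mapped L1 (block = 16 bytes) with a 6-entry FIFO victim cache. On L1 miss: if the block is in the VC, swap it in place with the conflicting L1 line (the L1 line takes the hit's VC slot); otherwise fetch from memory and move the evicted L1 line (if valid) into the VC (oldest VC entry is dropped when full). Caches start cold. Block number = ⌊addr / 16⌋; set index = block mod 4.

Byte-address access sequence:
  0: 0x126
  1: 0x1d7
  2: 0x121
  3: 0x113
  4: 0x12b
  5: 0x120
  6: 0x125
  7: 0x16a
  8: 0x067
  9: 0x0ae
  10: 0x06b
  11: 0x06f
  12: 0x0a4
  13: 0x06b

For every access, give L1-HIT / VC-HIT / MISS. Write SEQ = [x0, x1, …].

0: 0x126 (blk 18, set 2) → MISS  vc=[]
1: 0x1d7 (blk 29, set 1) → MISS  vc=[]
2: 0x121 (blk 18, set 2) → L1-HIT  vc=[]
3: 0x113 (blk 17, set 1) → MISS  vc=[29]
4: 0x12b (blk 18, set 2) → L1-HIT  vc=[29]
5: 0x120 (blk 18, set 2) → L1-HIT  vc=[29]
6: 0x125 (blk 18, set 2) → L1-HIT  vc=[29]
7: 0x16a (blk 22, set 2) → MISS  vc=[29, 18]
8: 0x67 (blk 6, set 2) → MISS  vc=[29, 18, 22]
9: 0xae (blk 10, set 2) → MISS  vc=[29, 18, 22, 6]
10: 0x6b (blk 6, set 2) → VC-HIT  vc=[29, 18, 22, 10]
11: 0x6f (blk 6, set 2) → L1-HIT  vc=[29, 18, 22, 10]
12: 0xa4 (blk 10, set 2) → VC-HIT  vc=[29, 18, 22, 6]
13: 0x6b (blk 6, set 2) → VC-HIT  vc=[29, 18, 22, 10]

SEQ = [MISS, MISS, L1-HIT, MISS, L1-HIT, L1-HIT, L1-HIT, MISS, MISS, MISS, VC-HIT, L1-HIT, VC-HIT, VC-HIT]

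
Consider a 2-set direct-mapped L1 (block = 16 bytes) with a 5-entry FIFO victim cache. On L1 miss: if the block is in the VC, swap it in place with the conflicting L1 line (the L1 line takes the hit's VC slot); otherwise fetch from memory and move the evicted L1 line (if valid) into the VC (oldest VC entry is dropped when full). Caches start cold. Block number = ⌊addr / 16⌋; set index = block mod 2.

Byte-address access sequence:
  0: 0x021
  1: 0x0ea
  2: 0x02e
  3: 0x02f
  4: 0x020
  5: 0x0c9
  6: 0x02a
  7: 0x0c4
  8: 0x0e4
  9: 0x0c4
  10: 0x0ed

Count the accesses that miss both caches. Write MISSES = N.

MISSES = 3

0: 0x21 (blk 2, set 0) → MISS  vc=[]
1: 0xea (blk 14, set 0) → MISS  vc=[2]
2: 0x2e (blk 2, set 0) → VC-HIT  vc=[14]
3: 0x2f (blk 2, set 0) → L1-HIT  vc=[14]
4: 0x20 (blk 2, set 0) → L1-HIT  vc=[14]
5: 0xc9 (blk 12, set 0) → MISS  vc=[14, 2]
6: 0x2a (blk 2, set 0) → VC-HIT  vc=[14, 12]
7: 0xc4 (blk 12, set 0) → VC-HIT  vc=[14, 2]
8: 0xe4 (blk 14, set 0) → VC-HIT  vc=[12, 2]
9: 0xc4 (blk 12, set 0) → VC-HIT  vc=[14, 2]
10: 0xed (blk 14, set 0) → VC-HIT  vc=[12, 2]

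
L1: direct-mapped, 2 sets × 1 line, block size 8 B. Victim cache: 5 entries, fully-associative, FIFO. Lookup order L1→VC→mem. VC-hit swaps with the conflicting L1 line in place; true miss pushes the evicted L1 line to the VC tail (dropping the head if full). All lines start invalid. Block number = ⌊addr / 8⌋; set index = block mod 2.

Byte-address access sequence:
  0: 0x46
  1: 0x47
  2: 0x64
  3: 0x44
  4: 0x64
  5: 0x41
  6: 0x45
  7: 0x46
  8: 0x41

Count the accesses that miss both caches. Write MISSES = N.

MISSES = 2

  [0] addr=0x46 blk=8 s=0: MISS | VC []
  [1] addr=0x47 blk=8 s=0: L1-HIT | VC []
  [2] addr=0x64 blk=12 s=0: MISS | VC [8]
  [3] addr=0x44 blk=8 s=0: VC-HIT | VC [12]
  [4] addr=0x64 blk=12 s=0: VC-HIT | VC [8]
  [5] addr=0x41 blk=8 s=0: VC-HIT | VC [12]
  [6] addr=0x45 blk=8 s=0: L1-HIT | VC [12]
  [7] addr=0x46 blk=8 s=0: L1-HIT | VC [12]
  [8] addr=0x41 blk=8 s=0: L1-HIT | VC [12]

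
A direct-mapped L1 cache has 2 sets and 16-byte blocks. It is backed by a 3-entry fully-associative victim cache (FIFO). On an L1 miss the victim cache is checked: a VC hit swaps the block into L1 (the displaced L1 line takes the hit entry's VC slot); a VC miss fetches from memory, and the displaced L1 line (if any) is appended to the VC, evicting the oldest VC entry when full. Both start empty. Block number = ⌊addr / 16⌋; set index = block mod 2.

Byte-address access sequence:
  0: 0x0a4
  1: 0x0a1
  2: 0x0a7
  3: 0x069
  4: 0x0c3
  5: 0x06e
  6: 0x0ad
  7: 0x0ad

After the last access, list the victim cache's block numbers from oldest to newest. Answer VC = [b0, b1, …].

#0 0xa4→b10/s0 MISS; vc=[]
#1 0xa1→b10/s0 L1-HIT; vc=[]
#2 0xa7→b10/s0 L1-HIT; vc=[]
#3 0x69→b6/s0 MISS; vc=[10]
#4 0xc3→b12/s0 MISS; vc=[10,6]
#5 0x6e→b6/s0 VC-HIT; vc=[10,12]
#6 0xad→b10/s0 VC-HIT; vc=[6,12]
#7 0xad→b10/s0 L1-HIT; vc=[6,12]

VC = [6, 12]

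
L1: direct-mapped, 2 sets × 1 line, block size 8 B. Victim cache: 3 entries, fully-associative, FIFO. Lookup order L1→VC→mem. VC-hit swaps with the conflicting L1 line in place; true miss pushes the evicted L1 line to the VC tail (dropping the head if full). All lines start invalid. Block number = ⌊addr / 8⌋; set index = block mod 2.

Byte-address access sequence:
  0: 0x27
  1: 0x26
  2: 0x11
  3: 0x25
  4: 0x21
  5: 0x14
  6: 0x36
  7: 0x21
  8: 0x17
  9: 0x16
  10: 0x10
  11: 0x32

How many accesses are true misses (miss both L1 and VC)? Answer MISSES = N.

MISSES = 3

#0 0x27→b4/s0 MISS; vc=[]
#1 0x26→b4/s0 L1-HIT; vc=[]
#2 0x11→b2/s0 MISS; vc=[4]
#3 0x25→b4/s0 VC-HIT; vc=[2]
#4 0x21→b4/s0 L1-HIT; vc=[2]
#5 0x14→b2/s0 VC-HIT; vc=[4]
#6 0x36→b6/s0 MISS; vc=[4,2]
#7 0x21→b4/s0 VC-HIT; vc=[6,2]
#8 0x17→b2/s0 VC-HIT; vc=[6,4]
#9 0x16→b2/s0 L1-HIT; vc=[6,4]
#10 0x10→b2/s0 L1-HIT; vc=[6,4]
#11 0x32→b6/s0 VC-HIT; vc=[2,4]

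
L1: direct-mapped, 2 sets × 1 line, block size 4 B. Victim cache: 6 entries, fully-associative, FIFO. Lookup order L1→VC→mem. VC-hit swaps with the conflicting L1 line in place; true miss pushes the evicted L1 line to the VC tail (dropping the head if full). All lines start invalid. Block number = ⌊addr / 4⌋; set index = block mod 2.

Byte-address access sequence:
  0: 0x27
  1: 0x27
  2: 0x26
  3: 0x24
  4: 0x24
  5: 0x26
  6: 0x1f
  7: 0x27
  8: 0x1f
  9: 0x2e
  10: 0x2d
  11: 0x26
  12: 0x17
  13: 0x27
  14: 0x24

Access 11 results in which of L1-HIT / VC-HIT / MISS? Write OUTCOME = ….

#0 0x27→b9/s1 MISS; vc=[]
#1 0x27→b9/s1 L1-HIT; vc=[]
#2 0x26→b9/s1 L1-HIT; vc=[]
#3 0x24→b9/s1 L1-HIT; vc=[]
#4 0x24→b9/s1 L1-HIT; vc=[]
#5 0x26→b9/s1 L1-HIT; vc=[]
#6 0x1f→b7/s1 MISS; vc=[9]
#7 0x27→b9/s1 VC-HIT; vc=[7]
#8 0x1f→b7/s1 VC-HIT; vc=[9]
#9 0x2e→b11/s1 MISS; vc=[9,7]
#10 0x2d→b11/s1 L1-HIT; vc=[9,7]
#11 0x26→b9/s1 VC-HIT; vc=[11,7]
#12 0x17→b5/s1 MISS; vc=[11,7,9]
#13 0x27→b9/s1 VC-HIT; vc=[11,7,5]
#14 0x24→b9/s1 L1-HIT; vc=[11,7,5]

OUTCOME = VC-HIT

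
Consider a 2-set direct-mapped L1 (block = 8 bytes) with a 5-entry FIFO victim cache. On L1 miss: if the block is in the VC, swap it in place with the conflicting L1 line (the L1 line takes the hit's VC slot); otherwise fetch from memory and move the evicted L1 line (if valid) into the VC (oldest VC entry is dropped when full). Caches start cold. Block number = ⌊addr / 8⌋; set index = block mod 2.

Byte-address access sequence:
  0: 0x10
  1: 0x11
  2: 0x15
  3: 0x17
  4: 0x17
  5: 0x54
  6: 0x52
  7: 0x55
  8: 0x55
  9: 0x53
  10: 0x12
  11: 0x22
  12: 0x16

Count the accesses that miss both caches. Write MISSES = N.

#0 0x10→b2/s0 MISS; vc=[]
#1 0x11→b2/s0 L1-HIT; vc=[]
#2 0x15→b2/s0 L1-HIT; vc=[]
#3 0x17→b2/s0 L1-HIT; vc=[]
#4 0x17→b2/s0 L1-HIT; vc=[]
#5 0x54→b10/s0 MISS; vc=[2]
#6 0x52→b10/s0 L1-HIT; vc=[2]
#7 0x55→b10/s0 L1-HIT; vc=[2]
#8 0x55→b10/s0 L1-HIT; vc=[2]
#9 0x53→b10/s0 L1-HIT; vc=[2]
#10 0x12→b2/s0 VC-HIT; vc=[10]
#11 0x22→b4/s0 MISS; vc=[10,2]
#12 0x16→b2/s0 VC-HIT; vc=[10,4]

MISSES = 3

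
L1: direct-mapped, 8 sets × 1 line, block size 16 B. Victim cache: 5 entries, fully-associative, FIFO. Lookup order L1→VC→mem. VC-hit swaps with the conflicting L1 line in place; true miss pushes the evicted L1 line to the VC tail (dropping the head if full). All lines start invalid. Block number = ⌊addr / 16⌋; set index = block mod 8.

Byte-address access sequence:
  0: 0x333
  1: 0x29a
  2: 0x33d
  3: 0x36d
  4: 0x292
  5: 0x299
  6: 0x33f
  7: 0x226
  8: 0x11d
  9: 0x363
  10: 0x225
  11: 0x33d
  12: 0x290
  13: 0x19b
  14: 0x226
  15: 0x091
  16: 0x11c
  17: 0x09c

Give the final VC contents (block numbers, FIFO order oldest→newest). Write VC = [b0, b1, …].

VC = [17, 41, 25]

0: 0x333 (blk 51, set 3) → MISS  vc=[]
1: 0x29a (blk 41, set 1) → MISS  vc=[]
2: 0x33d (blk 51, set 3) → L1-HIT  vc=[]
3: 0x36d (blk 54, set 6) → MISS  vc=[]
4: 0x292 (blk 41, set 1) → L1-HIT  vc=[]
5: 0x299 (blk 41, set 1) → L1-HIT  vc=[]
6: 0x33f (blk 51, set 3) → L1-HIT  vc=[]
7: 0x226 (blk 34, set 2) → MISS  vc=[]
8: 0x11d (blk 17, set 1) → MISS  vc=[41]
9: 0x363 (blk 54, set 6) → L1-HIT  vc=[41]
10: 0x225 (blk 34, set 2) → L1-HIT  vc=[41]
11: 0x33d (blk 51, set 3) → L1-HIT  vc=[41]
12: 0x290 (blk 41, set 1) → VC-HIT  vc=[17]
13: 0x19b (blk 25, set 1) → MISS  vc=[17, 41]
14: 0x226 (blk 34, set 2) → L1-HIT  vc=[17, 41]
15: 0x91 (blk 9, set 1) → MISS  vc=[17, 41, 25]
16: 0x11c (blk 17, set 1) → VC-HIT  vc=[9, 41, 25]
17: 0x9c (blk 9, set 1) → VC-HIT  vc=[17, 41, 25]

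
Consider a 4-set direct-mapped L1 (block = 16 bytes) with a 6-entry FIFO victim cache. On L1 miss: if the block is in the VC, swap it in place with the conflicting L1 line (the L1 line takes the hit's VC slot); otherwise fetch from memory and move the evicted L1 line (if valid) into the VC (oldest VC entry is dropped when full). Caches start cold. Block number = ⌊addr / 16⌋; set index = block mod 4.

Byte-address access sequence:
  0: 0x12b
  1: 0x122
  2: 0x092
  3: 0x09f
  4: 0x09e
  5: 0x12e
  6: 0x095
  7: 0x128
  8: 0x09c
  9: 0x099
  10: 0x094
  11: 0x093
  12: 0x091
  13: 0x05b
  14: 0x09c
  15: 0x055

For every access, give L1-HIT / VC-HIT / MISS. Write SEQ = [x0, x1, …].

  [0] addr=0x12b blk=18 s=2: MISS | VC []
  [1] addr=0x122 blk=18 s=2: L1-HIT | VC []
  [2] addr=0x92 blk=9 s=1: MISS | VC []
  [3] addr=0x9f blk=9 s=1: L1-HIT | VC []
  [4] addr=0x9e blk=9 s=1: L1-HIT | VC []
  [5] addr=0x12e blk=18 s=2: L1-HIT | VC []
  [6] addr=0x95 blk=9 s=1: L1-HIT | VC []
  [7] addr=0x128 blk=18 s=2: L1-HIT | VC []
  [8] addr=0x9c blk=9 s=1: L1-HIT | VC []
  [9] addr=0x99 blk=9 s=1: L1-HIT | VC []
  [10] addr=0x94 blk=9 s=1: L1-HIT | VC []
  [11] addr=0x93 blk=9 s=1: L1-HIT | VC []
  [12] addr=0x91 blk=9 s=1: L1-HIT | VC []
  [13] addr=0x5b blk=5 s=1: MISS | VC [9]
  [14] addr=0x9c blk=9 s=1: VC-HIT | VC [5]
  [15] addr=0x55 blk=5 s=1: VC-HIT | VC [9]

SEQ = [MISS, L1-HIT, MISS, L1-HIT, L1-HIT, L1-HIT, L1-HIT, L1-HIT, L1-HIT, L1-HIT, L1-HIT, L1-HIT, L1-HIT, MISS, VC-HIT, VC-HIT]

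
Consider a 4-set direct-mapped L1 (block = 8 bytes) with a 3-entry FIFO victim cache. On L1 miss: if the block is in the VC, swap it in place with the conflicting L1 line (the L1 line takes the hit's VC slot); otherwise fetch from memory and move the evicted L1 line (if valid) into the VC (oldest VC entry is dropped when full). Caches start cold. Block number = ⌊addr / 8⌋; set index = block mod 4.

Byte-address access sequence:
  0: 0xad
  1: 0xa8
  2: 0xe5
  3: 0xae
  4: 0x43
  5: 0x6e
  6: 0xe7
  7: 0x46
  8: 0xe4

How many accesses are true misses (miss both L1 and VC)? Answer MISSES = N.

MISSES = 4

#0 0xad→b21/s1 MISS; vc=[]
#1 0xa8→b21/s1 L1-HIT; vc=[]
#2 0xe5→b28/s0 MISS; vc=[]
#3 0xae→b21/s1 L1-HIT; vc=[]
#4 0x43→b8/s0 MISS; vc=[28]
#5 0x6e→b13/s1 MISS; vc=[28,21]
#6 0xe7→b28/s0 VC-HIT; vc=[8,21]
#7 0x46→b8/s0 VC-HIT; vc=[28,21]
#8 0xe4→b28/s0 VC-HIT; vc=[8,21]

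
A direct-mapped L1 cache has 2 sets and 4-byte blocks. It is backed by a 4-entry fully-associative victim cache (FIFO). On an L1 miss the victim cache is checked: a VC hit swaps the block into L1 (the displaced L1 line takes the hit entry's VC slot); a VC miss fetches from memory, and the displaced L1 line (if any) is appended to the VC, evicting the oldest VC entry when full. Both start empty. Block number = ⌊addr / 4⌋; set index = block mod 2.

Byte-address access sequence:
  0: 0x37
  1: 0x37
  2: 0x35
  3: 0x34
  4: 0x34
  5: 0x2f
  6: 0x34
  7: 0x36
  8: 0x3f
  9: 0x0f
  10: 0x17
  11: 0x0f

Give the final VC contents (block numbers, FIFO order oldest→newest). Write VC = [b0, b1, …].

VC = [11, 13, 15, 5]

  [0] addr=0x37 blk=13 s=1: MISS | VC []
  [1] addr=0x37 blk=13 s=1: L1-HIT | VC []
  [2] addr=0x35 blk=13 s=1: L1-HIT | VC []
  [3] addr=0x34 blk=13 s=1: L1-HIT | VC []
  [4] addr=0x34 blk=13 s=1: L1-HIT | VC []
  [5] addr=0x2f blk=11 s=1: MISS | VC [13]
  [6] addr=0x34 blk=13 s=1: VC-HIT | VC [11]
  [7] addr=0x36 blk=13 s=1: L1-HIT | VC [11]
  [8] addr=0x3f blk=15 s=1: MISS | VC [11, 13]
  [9] addr=0xf blk=3 s=1: MISS | VC [11, 13, 15]
  [10] addr=0x17 blk=5 s=1: MISS | VC [11, 13, 15, 3]
  [11] addr=0xf blk=3 s=1: VC-HIT | VC [11, 13, 15, 5]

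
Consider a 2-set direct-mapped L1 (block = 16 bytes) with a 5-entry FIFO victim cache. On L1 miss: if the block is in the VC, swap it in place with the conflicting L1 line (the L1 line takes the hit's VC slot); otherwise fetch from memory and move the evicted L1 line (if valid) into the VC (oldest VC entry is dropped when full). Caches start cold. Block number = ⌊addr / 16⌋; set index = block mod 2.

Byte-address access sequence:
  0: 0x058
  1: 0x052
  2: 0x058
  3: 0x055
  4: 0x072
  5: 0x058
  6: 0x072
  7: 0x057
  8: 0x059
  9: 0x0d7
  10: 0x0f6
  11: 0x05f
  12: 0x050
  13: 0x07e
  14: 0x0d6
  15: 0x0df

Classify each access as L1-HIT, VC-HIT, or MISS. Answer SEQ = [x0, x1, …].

SEQ = [MISS, L1-HIT, L1-HIT, L1-HIT, MISS, VC-HIT, VC-HIT, VC-HIT, L1-HIT, MISS, MISS, VC-HIT, L1-HIT, VC-HIT, VC-HIT, L1-HIT]

0: 0x58 (blk 5, set 1) → MISS  vc=[]
1: 0x52 (blk 5, set 1) → L1-HIT  vc=[]
2: 0x58 (blk 5, set 1) → L1-HIT  vc=[]
3: 0x55 (blk 5, set 1) → L1-HIT  vc=[]
4: 0x72 (blk 7, set 1) → MISS  vc=[5]
5: 0x58 (blk 5, set 1) → VC-HIT  vc=[7]
6: 0x72 (blk 7, set 1) → VC-HIT  vc=[5]
7: 0x57 (blk 5, set 1) → VC-HIT  vc=[7]
8: 0x59 (blk 5, set 1) → L1-HIT  vc=[7]
9: 0xd7 (blk 13, set 1) → MISS  vc=[7, 5]
10: 0xf6 (blk 15, set 1) → MISS  vc=[7, 5, 13]
11: 0x5f (blk 5, set 1) → VC-HIT  vc=[7, 15, 13]
12: 0x50 (blk 5, set 1) → L1-HIT  vc=[7, 15, 13]
13: 0x7e (blk 7, set 1) → VC-HIT  vc=[5, 15, 13]
14: 0xd6 (blk 13, set 1) → VC-HIT  vc=[5, 15, 7]
15: 0xdf (blk 13, set 1) → L1-HIT  vc=[5, 15, 7]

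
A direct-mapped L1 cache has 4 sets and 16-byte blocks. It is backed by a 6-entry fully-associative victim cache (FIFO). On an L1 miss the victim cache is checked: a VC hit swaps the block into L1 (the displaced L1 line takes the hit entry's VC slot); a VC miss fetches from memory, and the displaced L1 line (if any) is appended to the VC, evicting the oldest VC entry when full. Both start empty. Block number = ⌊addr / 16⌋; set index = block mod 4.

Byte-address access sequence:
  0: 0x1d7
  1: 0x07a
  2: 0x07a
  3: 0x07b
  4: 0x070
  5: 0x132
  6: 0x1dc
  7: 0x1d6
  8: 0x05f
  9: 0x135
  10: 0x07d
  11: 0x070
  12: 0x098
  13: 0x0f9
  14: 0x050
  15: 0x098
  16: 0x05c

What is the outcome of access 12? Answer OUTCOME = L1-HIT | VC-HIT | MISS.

OUTCOME = MISS

#0 0x1d7→b29/s1 MISS; vc=[]
#1 0x7a→b7/s3 MISS; vc=[]
#2 0x7a→b7/s3 L1-HIT; vc=[]
#3 0x7b→b7/s3 L1-HIT; vc=[]
#4 0x70→b7/s3 L1-HIT; vc=[]
#5 0x132→b19/s3 MISS; vc=[7]
#6 0x1dc→b29/s1 L1-HIT; vc=[7]
#7 0x1d6→b29/s1 L1-HIT; vc=[7]
#8 0x5f→b5/s1 MISS; vc=[7,29]
#9 0x135→b19/s3 L1-HIT; vc=[7,29]
#10 0x7d→b7/s3 VC-HIT; vc=[19,29]
#11 0x70→b7/s3 L1-HIT; vc=[19,29]
#12 0x98→b9/s1 MISS; vc=[19,29,5]
#13 0xf9→b15/s3 MISS; vc=[19,29,5,7]
#14 0x50→b5/s1 VC-HIT; vc=[19,29,9,7]
#15 0x98→b9/s1 VC-HIT; vc=[19,29,5,7]
#16 0x5c→b5/s1 VC-HIT; vc=[19,29,9,7]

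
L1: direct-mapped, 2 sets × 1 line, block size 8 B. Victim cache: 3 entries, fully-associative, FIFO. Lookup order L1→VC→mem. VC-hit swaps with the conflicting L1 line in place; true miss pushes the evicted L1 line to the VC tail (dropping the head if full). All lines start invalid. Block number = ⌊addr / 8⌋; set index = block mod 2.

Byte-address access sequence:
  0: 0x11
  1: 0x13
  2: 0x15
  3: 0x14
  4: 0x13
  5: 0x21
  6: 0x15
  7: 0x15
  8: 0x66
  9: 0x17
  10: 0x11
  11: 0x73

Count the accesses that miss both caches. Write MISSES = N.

MISSES = 4

  [0] addr=0x11 blk=2 s=0: MISS | VC []
  [1] addr=0x13 blk=2 s=0: L1-HIT | VC []
  [2] addr=0x15 blk=2 s=0: L1-HIT | VC []
  [3] addr=0x14 blk=2 s=0: L1-HIT | VC []
  [4] addr=0x13 blk=2 s=0: L1-HIT | VC []
  [5] addr=0x21 blk=4 s=0: MISS | VC [2]
  [6] addr=0x15 blk=2 s=0: VC-HIT | VC [4]
  [7] addr=0x15 blk=2 s=0: L1-HIT | VC [4]
  [8] addr=0x66 blk=12 s=0: MISS | VC [4, 2]
  [9] addr=0x17 blk=2 s=0: VC-HIT | VC [4, 12]
  [10] addr=0x11 blk=2 s=0: L1-HIT | VC [4, 12]
  [11] addr=0x73 blk=14 s=0: MISS | VC [4, 12, 2]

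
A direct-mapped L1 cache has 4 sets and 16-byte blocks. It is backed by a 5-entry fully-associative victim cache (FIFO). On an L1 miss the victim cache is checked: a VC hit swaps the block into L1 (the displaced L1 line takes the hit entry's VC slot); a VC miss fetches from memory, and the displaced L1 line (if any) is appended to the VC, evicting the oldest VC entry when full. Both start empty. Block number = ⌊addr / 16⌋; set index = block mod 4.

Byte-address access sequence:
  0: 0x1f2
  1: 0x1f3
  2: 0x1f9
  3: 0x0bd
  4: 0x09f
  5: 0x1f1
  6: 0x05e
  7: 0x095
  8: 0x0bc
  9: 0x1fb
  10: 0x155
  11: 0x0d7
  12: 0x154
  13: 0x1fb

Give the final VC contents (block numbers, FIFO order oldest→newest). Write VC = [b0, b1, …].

VC = [11, 5, 9, 13]

0: 0x1f2 (blk 31, set 3) → MISS  vc=[]
1: 0x1f3 (blk 31, set 3) → L1-HIT  vc=[]
2: 0x1f9 (blk 31, set 3) → L1-HIT  vc=[]
3: 0xbd (blk 11, set 3) → MISS  vc=[31]
4: 0x9f (blk 9, set 1) → MISS  vc=[31]
5: 0x1f1 (blk 31, set 3) → VC-HIT  vc=[11]
6: 0x5e (blk 5, set 1) → MISS  vc=[11, 9]
7: 0x95 (blk 9, set 1) → VC-HIT  vc=[11, 5]
8: 0xbc (blk 11, set 3) → VC-HIT  vc=[31, 5]
9: 0x1fb (blk 31, set 3) → VC-HIT  vc=[11, 5]
10: 0x155 (blk 21, set 1) → MISS  vc=[11, 5, 9]
11: 0xd7 (blk 13, set 1) → MISS  vc=[11, 5, 9, 21]
12: 0x154 (blk 21, set 1) → VC-HIT  vc=[11, 5, 9, 13]
13: 0x1fb (blk 31, set 3) → L1-HIT  vc=[11, 5, 9, 13]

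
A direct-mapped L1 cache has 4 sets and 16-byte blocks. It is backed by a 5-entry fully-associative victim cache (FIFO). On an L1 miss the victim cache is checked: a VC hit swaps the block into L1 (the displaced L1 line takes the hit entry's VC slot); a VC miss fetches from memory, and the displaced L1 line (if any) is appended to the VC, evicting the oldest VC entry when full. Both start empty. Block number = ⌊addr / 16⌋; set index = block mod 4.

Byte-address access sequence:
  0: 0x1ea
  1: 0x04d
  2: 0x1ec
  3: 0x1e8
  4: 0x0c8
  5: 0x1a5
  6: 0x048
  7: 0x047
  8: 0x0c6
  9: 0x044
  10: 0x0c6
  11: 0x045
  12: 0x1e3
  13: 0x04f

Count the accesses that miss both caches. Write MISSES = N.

  [0] addr=0x1ea blk=30 s=2: MISS | VC []
  [1] addr=0x4d blk=4 s=0: MISS | VC []
  [2] addr=0x1ec blk=30 s=2: L1-HIT | VC []
  [3] addr=0x1e8 blk=30 s=2: L1-HIT | VC []
  [4] addr=0xc8 blk=12 s=0: MISS | VC [4]
  [5] addr=0x1a5 blk=26 s=2: MISS | VC [4, 30]
  [6] addr=0x48 blk=4 s=0: VC-HIT | VC [12, 30]
  [7] addr=0x47 blk=4 s=0: L1-HIT | VC [12, 30]
  [8] addr=0xc6 blk=12 s=0: VC-HIT | VC [4, 30]
  [9] addr=0x44 blk=4 s=0: VC-HIT | VC [12, 30]
  [10] addr=0xc6 blk=12 s=0: VC-HIT | VC [4, 30]
  [11] addr=0x45 blk=4 s=0: VC-HIT | VC [12, 30]
  [12] addr=0x1e3 blk=30 s=2: VC-HIT | VC [12, 26]
  [13] addr=0x4f blk=4 s=0: L1-HIT | VC [12, 26]

MISSES = 4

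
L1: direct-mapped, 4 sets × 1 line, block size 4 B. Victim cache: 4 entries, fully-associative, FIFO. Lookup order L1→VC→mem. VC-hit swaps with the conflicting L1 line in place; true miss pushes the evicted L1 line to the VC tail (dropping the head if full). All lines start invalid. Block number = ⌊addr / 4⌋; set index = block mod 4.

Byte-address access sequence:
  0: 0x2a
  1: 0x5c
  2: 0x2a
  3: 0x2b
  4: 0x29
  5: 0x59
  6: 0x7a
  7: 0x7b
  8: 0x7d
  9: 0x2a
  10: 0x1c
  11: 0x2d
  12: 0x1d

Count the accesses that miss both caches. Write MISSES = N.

MISSES = 7

  [0] addr=0x2a blk=10 s=2: MISS | VC []
  [1] addr=0x5c blk=23 s=3: MISS | VC []
  [2] addr=0x2a blk=10 s=2: L1-HIT | VC []
  [3] addr=0x2b blk=10 s=2: L1-HIT | VC []
  [4] addr=0x29 blk=10 s=2: L1-HIT | VC []
  [5] addr=0x59 blk=22 s=2: MISS | VC [10]
  [6] addr=0x7a blk=30 s=2: MISS | VC [10, 22]
  [7] addr=0x7b blk=30 s=2: L1-HIT | VC [10, 22]
  [8] addr=0x7d blk=31 s=3: MISS | VC [10, 22, 23]
  [9] addr=0x2a blk=10 s=2: VC-HIT | VC [30, 22, 23]
  [10] addr=0x1c blk=7 s=3: MISS | VC [30, 22, 23, 31]
  [11] addr=0x2d blk=11 s=3: MISS | VC [22, 23, 31, 7]
  [12] addr=0x1d blk=7 s=3: VC-HIT | VC [22, 23, 31, 11]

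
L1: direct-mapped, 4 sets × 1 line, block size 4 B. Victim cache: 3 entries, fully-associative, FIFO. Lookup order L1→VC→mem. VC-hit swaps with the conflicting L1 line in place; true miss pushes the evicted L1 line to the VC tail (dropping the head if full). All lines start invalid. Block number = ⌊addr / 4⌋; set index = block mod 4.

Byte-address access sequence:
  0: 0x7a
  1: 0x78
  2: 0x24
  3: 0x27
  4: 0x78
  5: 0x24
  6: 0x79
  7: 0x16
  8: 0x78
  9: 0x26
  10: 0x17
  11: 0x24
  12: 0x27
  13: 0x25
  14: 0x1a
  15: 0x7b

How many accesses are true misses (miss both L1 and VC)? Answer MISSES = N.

MISSES = 4

  [0] addr=0x7a blk=30 s=2: MISS | VC []
  [1] addr=0x78 blk=30 s=2: L1-HIT | VC []
  [2] addr=0x24 blk=9 s=1: MISS | VC []
  [3] addr=0x27 blk=9 s=1: L1-HIT | VC []
  [4] addr=0x78 blk=30 s=2: L1-HIT | VC []
  [5] addr=0x24 blk=9 s=1: L1-HIT | VC []
  [6] addr=0x79 blk=30 s=2: L1-HIT | VC []
  [7] addr=0x16 blk=5 s=1: MISS | VC [9]
  [8] addr=0x78 blk=30 s=2: L1-HIT | VC [9]
  [9] addr=0x26 blk=9 s=1: VC-HIT | VC [5]
  [10] addr=0x17 blk=5 s=1: VC-HIT | VC [9]
  [11] addr=0x24 blk=9 s=1: VC-HIT | VC [5]
  [12] addr=0x27 blk=9 s=1: L1-HIT | VC [5]
  [13] addr=0x25 blk=9 s=1: L1-HIT | VC [5]
  [14] addr=0x1a blk=6 s=2: MISS | VC [5, 30]
  [15] addr=0x7b blk=30 s=2: VC-HIT | VC [5, 6]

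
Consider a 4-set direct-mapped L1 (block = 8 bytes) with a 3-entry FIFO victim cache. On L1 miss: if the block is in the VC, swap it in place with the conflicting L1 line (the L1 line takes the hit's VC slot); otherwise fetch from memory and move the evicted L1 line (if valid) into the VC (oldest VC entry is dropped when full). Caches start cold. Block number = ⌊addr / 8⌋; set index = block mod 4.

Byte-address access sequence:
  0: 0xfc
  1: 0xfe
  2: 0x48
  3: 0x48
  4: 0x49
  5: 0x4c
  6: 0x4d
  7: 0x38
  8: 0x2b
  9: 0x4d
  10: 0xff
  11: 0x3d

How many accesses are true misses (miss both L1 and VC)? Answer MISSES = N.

MISSES = 4

0: 0xfc (blk 31, set 3) → MISS  vc=[]
1: 0xfe (blk 31, set 3) → L1-HIT  vc=[]
2: 0x48 (blk 9, set 1) → MISS  vc=[]
3: 0x48 (blk 9, set 1) → L1-HIT  vc=[]
4: 0x49 (blk 9, set 1) → L1-HIT  vc=[]
5: 0x4c (blk 9, set 1) → L1-HIT  vc=[]
6: 0x4d (blk 9, set 1) → L1-HIT  vc=[]
7: 0x38 (blk 7, set 3) → MISS  vc=[31]
8: 0x2b (blk 5, set 1) → MISS  vc=[31, 9]
9: 0x4d (blk 9, set 1) → VC-HIT  vc=[31, 5]
10: 0xff (blk 31, set 3) → VC-HIT  vc=[7, 5]
11: 0x3d (blk 7, set 3) → VC-HIT  vc=[31, 5]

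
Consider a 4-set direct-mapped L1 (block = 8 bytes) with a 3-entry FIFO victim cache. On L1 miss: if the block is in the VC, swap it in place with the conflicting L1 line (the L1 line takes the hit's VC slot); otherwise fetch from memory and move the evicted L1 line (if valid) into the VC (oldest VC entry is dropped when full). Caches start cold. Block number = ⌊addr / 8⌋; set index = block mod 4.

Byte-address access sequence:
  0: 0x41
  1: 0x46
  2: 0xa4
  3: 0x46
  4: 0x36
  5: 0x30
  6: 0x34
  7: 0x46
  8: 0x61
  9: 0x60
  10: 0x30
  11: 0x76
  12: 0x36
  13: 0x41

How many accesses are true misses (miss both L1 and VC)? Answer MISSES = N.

MISSES = 5

0: 0x41 (blk 8, set 0) → MISS  vc=[]
1: 0x46 (blk 8, set 0) → L1-HIT  vc=[]
2: 0xa4 (blk 20, set 0) → MISS  vc=[8]
3: 0x46 (blk 8, set 0) → VC-HIT  vc=[20]
4: 0x36 (blk 6, set 2) → MISS  vc=[20]
5: 0x30 (blk 6, set 2) → L1-HIT  vc=[20]
6: 0x34 (blk 6, set 2) → L1-HIT  vc=[20]
7: 0x46 (blk 8, set 0) → L1-HIT  vc=[20]
8: 0x61 (blk 12, set 0) → MISS  vc=[20, 8]
9: 0x60 (blk 12, set 0) → L1-HIT  vc=[20, 8]
10: 0x30 (blk 6, set 2) → L1-HIT  vc=[20, 8]
11: 0x76 (blk 14, set 2) → MISS  vc=[20, 8, 6]
12: 0x36 (blk 6, set 2) → VC-HIT  vc=[20, 8, 14]
13: 0x41 (blk 8, set 0) → VC-HIT  vc=[20, 12, 14]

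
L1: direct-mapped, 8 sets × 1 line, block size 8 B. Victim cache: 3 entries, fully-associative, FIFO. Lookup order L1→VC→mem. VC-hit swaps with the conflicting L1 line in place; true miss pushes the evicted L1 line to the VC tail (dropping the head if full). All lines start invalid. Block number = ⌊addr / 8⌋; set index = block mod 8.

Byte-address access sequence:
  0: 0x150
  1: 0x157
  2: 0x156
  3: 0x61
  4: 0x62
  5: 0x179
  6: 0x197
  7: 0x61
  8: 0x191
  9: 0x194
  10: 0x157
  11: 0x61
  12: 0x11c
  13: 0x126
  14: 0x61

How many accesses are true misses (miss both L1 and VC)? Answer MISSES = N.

0: 0x150 (blk 42, set 2) → MISS  vc=[]
1: 0x157 (blk 42, set 2) → L1-HIT  vc=[]
2: 0x156 (blk 42, set 2) → L1-HIT  vc=[]
3: 0x61 (blk 12, set 4) → MISS  vc=[]
4: 0x62 (blk 12, set 4) → L1-HIT  vc=[]
5: 0x179 (blk 47, set 7) → MISS  vc=[]
6: 0x197 (blk 50, set 2) → MISS  vc=[42]
7: 0x61 (blk 12, set 4) → L1-HIT  vc=[42]
8: 0x191 (blk 50, set 2) → L1-HIT  vc=[42]
9: 0x194 (blk 50, set 2) → L1-HIT  vc=[42]
10: 0x157 (blk 42, set 2) → VC-HIT  vc=[50]
11: 0x61 (blk 12, set 4) → L1-HIT  vc=[50]
12: 0x11c (blk 35, set 3) → MISS  vc=[50]
13: 0x126 (blk 36, set 4) → MISS  vc=[50, 12]
14: 0x61 (blk 12, set 4) → VC-HIT  vc=[50, 36]

MISSES = 6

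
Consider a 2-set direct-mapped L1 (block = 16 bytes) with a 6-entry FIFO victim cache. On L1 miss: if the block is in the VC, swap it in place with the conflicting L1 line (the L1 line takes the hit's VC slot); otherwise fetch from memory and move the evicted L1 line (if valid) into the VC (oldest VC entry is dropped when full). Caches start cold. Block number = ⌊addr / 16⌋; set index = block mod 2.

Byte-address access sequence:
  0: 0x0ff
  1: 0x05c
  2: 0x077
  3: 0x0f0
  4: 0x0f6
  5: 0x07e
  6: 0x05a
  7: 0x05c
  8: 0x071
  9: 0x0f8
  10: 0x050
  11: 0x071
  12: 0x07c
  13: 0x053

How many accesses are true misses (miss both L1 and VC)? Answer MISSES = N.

MISSES = 3

  [0] addr=0xff blk=15 s=1: MISS | VC []
  [1] addr=0x5c blk=5 s=1: MISS | VC [15]
  [2] addr=0x77 blk=7 s=1: MISS | VC [15, 5]
  [3] addr=0xf0 blk=15 s=1: VC-HIT | VC [7, 5]
  [4] addr=0xf6 blk=15 s=1: L1-HIT | VC [7, 5]
  [5] addr=0x7e blk=7 s=1: VC-HIT | VC [15, 5]
  [6] addr=0x5a blk=5 s=1: VC-HIT | VC [15, 7]
  [7] addr=0x5c blk=5 s=1: L1-HIT | VC [15, 7]
  [8] addr=0x71 blk=7 s=1: VC-HIT | VC [15, 5]
  [9] addr=0xf8 blk=15 s=1: VC-HIT | VC [7, 5]
  [10] addr=0x50 blk=5 s=1: VC-HIT | VC [7, 15]
  [11] addr=0x71 blk=7 s=1: VC-HIT | VC [5, 15]
  [12] addr=0x7c blk=7 s=1: L1-HIT | VC [5, 15]
  [13] addr=0x53 blk=5 s=1: VC-HIT | VC [7, 15]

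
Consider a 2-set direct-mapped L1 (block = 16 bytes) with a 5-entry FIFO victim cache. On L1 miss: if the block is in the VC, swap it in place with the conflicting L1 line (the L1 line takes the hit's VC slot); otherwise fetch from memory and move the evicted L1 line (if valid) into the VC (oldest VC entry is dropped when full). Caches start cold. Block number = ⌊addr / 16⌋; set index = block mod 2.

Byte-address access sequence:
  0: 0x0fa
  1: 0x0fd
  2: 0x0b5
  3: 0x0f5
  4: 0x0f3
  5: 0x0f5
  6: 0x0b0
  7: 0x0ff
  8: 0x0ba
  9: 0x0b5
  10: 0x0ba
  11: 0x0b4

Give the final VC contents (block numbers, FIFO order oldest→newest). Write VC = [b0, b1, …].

VC = [15]

  [0] addr=0xfa blk=15 s=1: MISS | VC []
  [1] addr=0xfd blk=15 s=1: L1-HIT | VC []
  [2] addr=0xb5 blk=11 s=1: MISS | VC [15]
  [3] addr=0xf5 blk=15 s=1: VC-HIT | VC [11]
  [4] addr=0xf3 blk=15 s=1: L1-HIT | VC [11]
  [5] addr=0xf5 blk=15 s=1: L1-HIT | VC [11]
  [6] addr=0xb0 blk=11 s=1: VC-HIT | VC [15]
  [7] addr=0xff blk=15 s=1: VC-HIT | VC [11]
  [8] addr=0xba blk=11 s=1: VC-HIT | VC [15]
  [9] addr=0xb5 blk=11 s=1: L1-HIT | VC [15]
  [10] addr=0xba blk=11 s=1: L1-HIT | VC [15]
  [11] addr=0xb4 blk=11 s=1: L1-HIT | VC [15]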